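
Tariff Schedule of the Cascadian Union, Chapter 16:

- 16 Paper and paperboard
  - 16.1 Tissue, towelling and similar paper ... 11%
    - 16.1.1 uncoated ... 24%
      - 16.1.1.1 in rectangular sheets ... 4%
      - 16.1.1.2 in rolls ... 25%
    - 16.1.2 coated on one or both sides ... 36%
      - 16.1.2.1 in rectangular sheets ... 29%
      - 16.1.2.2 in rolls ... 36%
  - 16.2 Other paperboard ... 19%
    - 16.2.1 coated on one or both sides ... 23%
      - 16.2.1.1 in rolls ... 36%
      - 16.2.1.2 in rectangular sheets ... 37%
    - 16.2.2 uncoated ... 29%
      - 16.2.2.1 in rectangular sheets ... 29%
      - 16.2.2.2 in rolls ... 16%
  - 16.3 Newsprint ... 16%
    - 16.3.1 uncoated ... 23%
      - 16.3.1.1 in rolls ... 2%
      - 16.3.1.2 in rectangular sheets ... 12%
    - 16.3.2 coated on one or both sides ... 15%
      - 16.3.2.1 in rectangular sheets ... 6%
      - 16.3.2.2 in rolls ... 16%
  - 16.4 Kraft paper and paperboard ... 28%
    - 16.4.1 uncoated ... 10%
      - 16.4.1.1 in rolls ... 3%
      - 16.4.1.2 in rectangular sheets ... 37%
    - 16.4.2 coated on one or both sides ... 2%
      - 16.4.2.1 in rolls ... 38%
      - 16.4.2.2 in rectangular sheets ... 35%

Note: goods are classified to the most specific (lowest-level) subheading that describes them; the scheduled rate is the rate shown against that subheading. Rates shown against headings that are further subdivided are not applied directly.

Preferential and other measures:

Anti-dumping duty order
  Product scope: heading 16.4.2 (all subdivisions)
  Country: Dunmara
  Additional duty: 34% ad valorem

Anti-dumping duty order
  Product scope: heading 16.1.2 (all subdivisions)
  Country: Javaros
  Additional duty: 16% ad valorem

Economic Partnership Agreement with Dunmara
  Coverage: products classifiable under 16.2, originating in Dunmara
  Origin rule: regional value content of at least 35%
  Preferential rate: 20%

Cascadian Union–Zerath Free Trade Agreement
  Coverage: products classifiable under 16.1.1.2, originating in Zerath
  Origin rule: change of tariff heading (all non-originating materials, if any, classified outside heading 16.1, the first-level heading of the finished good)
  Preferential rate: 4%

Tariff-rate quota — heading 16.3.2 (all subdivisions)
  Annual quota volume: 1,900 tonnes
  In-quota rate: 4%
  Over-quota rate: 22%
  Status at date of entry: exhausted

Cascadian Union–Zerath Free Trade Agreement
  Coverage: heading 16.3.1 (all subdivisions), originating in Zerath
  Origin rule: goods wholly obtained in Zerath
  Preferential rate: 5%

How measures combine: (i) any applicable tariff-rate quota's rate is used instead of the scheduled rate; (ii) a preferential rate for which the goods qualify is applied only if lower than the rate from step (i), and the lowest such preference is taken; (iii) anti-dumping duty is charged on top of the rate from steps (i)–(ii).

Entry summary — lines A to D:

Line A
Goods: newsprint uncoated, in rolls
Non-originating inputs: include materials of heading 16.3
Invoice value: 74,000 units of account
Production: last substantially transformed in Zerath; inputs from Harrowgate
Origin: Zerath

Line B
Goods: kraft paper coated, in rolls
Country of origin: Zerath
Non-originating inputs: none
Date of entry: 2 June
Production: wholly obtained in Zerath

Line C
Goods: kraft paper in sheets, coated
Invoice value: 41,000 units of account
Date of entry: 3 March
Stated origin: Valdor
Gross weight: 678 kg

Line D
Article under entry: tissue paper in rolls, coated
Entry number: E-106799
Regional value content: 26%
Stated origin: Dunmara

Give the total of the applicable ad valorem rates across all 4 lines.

111%

Line A: newsprint → 16.3; uncoated → 16.3.1; in rolls → 16.3.1.1. Scheduled 2%. Zerath agreement on 16.1.1.2: 16.3.1.1 not covered; Zerath agreement on 16.3.1: not wholly obtained. → 2%.
Line B: kraft paper → 16.4; coated → 16.4.2; in rolls → 16.4.2.1. Scheduled 38%. Zerath agreement on 16.1.1.2: 16.4.2.1 not covered; Zerath agreement on 16.3.1: 16.4.2.1 not covered. → 38%.
Line C: kraft paper → 16.4; coated → 16.4.2; in sheets → 16.4.2.2. Scheduled 35%. No special measure applies. → 35%.
Line D: tissue paper → 16.1; coated → 16.1.2; in rolls → 16.1.2.2. Scheduled 36%. Dunmara agreement on 16.2: 16.1.2.2 not covered. → 36%.
Sum: 2% + 38% + 35% + 36% = 111%.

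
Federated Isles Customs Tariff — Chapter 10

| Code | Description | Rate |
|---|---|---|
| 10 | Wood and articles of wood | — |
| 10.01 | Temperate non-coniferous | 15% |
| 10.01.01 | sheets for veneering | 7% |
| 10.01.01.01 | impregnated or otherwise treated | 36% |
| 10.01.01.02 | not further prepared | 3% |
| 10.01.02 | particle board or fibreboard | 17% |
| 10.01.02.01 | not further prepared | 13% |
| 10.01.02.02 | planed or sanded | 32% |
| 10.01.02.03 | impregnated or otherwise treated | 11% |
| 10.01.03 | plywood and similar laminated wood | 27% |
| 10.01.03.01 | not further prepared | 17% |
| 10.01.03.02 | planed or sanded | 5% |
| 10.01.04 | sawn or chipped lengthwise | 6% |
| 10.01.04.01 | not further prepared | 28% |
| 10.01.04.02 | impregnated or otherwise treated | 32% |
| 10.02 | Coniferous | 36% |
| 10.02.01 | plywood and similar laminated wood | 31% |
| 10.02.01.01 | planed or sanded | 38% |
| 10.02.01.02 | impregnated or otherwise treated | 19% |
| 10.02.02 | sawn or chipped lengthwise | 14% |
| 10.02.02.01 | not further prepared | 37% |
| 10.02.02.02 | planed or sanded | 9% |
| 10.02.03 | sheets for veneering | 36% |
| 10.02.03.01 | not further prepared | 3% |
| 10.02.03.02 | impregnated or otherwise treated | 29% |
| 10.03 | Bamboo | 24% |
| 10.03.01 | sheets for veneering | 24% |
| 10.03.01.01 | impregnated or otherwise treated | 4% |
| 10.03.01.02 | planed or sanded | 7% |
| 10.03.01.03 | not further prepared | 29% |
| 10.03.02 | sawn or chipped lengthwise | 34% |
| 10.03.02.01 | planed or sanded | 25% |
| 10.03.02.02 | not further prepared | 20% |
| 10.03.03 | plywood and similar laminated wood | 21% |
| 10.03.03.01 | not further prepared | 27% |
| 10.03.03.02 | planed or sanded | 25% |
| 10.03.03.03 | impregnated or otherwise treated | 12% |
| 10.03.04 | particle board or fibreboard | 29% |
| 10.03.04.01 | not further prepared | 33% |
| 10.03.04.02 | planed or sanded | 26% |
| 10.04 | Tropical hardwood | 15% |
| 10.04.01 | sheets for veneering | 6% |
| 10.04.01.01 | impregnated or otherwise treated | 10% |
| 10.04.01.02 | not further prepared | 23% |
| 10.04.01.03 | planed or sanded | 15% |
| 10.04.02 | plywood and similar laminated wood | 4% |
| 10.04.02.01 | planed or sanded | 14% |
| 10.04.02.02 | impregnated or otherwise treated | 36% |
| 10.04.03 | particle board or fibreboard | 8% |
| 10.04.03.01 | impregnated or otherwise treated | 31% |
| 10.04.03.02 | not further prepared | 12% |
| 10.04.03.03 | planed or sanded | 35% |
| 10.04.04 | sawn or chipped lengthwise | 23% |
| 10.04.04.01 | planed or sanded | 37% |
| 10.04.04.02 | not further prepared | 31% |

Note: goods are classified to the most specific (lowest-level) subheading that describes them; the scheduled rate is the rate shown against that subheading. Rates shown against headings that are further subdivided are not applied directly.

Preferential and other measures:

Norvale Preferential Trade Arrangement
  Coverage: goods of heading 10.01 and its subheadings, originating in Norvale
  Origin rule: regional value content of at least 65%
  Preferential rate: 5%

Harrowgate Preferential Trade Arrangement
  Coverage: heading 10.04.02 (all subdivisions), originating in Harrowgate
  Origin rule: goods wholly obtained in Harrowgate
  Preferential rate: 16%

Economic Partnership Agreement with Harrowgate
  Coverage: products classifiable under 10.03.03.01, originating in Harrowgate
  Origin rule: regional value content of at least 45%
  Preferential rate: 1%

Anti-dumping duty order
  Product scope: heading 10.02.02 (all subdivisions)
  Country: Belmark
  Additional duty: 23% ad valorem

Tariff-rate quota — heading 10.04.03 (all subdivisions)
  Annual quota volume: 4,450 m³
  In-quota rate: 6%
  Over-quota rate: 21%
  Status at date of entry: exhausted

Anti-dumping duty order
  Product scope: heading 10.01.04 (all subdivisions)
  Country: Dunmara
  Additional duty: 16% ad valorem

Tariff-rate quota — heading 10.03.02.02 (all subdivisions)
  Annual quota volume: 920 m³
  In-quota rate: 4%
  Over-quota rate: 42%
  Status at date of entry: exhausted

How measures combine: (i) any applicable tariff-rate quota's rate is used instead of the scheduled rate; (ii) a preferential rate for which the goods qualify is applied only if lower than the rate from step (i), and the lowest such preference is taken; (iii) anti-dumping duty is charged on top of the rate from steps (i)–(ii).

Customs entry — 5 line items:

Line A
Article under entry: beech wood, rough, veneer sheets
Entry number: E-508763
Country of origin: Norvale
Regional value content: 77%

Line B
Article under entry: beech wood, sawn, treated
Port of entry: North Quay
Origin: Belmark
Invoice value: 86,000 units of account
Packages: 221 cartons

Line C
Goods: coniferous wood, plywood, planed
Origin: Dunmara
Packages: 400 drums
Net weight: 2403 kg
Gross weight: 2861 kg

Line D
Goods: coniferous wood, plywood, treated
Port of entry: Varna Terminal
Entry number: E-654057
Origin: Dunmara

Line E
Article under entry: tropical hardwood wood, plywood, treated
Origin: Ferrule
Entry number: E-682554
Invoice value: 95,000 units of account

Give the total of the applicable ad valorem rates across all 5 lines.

Line A: beech → 10.01; veneer sheets → 10.01.01; rough → 10.01.01.02. Scheduled 3%. Norvale agreement on 10.01: RVC ≥ 65% → 5% available; preference 5% not lower than 3% → no reduction. → 3%.
Line B: beech → 10.01; sawn → 10.01.04; treated → 10.01.04.02. Scheduled 32%. No special measure applies. → 32%.
Line C: coniferous → 10.02; plywood → 10.02.01; planed → 10.02.01.01. Scheduled 38%. No special measure applies. → 38%.
Line D: coniferous → 10.02; plywood → 10.02.01; treated → 10.02.01.02. Scheduled 19%. No special measure applies. → 19%.
Line E: tropical hardwood → 10.04; plywood → 10.04.02; treated → 10.04.02.02. Scheduled 36%. No special measure applies. → 36%.
Sum: 3% + 32% + 38% + 19% + 36% = 128%.

128%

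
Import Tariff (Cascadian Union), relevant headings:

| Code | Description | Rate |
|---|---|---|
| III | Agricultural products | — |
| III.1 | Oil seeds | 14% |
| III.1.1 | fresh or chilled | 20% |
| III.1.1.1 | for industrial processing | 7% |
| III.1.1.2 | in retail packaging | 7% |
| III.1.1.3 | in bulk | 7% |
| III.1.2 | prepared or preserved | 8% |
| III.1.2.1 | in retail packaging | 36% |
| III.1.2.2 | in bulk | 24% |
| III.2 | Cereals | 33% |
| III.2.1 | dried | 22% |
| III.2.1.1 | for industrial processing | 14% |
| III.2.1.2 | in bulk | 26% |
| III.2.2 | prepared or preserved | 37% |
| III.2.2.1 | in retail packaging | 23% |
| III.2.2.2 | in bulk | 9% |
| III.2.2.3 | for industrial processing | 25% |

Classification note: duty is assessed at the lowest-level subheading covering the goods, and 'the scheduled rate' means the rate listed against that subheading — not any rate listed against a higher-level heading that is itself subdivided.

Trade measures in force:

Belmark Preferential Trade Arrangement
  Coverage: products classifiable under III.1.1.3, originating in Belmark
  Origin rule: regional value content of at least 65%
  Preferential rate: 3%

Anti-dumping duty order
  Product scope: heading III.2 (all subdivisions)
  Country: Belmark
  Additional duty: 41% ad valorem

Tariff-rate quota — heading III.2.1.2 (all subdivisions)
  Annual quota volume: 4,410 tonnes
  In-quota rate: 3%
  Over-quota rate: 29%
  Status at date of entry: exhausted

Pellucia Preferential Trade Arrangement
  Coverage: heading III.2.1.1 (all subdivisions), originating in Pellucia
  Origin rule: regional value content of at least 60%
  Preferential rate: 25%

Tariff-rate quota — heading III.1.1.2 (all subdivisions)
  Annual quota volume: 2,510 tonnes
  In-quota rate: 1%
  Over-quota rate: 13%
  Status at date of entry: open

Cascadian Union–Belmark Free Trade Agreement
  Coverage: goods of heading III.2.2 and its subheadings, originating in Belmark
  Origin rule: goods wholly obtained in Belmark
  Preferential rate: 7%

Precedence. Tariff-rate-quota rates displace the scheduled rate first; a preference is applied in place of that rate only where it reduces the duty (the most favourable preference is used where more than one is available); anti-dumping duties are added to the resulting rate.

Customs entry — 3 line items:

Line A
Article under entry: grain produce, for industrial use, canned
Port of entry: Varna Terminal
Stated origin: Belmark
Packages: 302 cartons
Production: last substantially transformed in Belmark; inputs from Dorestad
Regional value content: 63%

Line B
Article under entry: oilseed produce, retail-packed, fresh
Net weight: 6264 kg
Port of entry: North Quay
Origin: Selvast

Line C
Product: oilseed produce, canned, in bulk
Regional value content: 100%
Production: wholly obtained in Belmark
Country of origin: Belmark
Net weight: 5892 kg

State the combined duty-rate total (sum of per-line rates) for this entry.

91%

Line A: grain → III.2; canned → III.2.2; for industrial use → III.2.2.3. Scheduled 25%. Belmark agreement on III.1.1.3: III.2.2.3 not covered; Belmark agreement on III.2.2: not wholly obtained; anti-dumping (Belmark, III.2): +41%; total 25% + 41% = 66%. → 66%.
Line B: oilseed → III.1; fresh → III.1.1; retail-packed → III.1.1.2. Scheduled 7%. quota on III.1.1.2 open → in-quota 1%. → 1%.
Line C: oilseed → III.1; canned → III.1.2; in bulk → III.1.2.2. Scheduled 24%. Belmark agreement on III.1.1.3: III.1.2.2 not covered; Belmark agreement on III.2.2: III.1.2.2 not covered. → 24%.
Sum: 66% + 1% + 24% = 91%.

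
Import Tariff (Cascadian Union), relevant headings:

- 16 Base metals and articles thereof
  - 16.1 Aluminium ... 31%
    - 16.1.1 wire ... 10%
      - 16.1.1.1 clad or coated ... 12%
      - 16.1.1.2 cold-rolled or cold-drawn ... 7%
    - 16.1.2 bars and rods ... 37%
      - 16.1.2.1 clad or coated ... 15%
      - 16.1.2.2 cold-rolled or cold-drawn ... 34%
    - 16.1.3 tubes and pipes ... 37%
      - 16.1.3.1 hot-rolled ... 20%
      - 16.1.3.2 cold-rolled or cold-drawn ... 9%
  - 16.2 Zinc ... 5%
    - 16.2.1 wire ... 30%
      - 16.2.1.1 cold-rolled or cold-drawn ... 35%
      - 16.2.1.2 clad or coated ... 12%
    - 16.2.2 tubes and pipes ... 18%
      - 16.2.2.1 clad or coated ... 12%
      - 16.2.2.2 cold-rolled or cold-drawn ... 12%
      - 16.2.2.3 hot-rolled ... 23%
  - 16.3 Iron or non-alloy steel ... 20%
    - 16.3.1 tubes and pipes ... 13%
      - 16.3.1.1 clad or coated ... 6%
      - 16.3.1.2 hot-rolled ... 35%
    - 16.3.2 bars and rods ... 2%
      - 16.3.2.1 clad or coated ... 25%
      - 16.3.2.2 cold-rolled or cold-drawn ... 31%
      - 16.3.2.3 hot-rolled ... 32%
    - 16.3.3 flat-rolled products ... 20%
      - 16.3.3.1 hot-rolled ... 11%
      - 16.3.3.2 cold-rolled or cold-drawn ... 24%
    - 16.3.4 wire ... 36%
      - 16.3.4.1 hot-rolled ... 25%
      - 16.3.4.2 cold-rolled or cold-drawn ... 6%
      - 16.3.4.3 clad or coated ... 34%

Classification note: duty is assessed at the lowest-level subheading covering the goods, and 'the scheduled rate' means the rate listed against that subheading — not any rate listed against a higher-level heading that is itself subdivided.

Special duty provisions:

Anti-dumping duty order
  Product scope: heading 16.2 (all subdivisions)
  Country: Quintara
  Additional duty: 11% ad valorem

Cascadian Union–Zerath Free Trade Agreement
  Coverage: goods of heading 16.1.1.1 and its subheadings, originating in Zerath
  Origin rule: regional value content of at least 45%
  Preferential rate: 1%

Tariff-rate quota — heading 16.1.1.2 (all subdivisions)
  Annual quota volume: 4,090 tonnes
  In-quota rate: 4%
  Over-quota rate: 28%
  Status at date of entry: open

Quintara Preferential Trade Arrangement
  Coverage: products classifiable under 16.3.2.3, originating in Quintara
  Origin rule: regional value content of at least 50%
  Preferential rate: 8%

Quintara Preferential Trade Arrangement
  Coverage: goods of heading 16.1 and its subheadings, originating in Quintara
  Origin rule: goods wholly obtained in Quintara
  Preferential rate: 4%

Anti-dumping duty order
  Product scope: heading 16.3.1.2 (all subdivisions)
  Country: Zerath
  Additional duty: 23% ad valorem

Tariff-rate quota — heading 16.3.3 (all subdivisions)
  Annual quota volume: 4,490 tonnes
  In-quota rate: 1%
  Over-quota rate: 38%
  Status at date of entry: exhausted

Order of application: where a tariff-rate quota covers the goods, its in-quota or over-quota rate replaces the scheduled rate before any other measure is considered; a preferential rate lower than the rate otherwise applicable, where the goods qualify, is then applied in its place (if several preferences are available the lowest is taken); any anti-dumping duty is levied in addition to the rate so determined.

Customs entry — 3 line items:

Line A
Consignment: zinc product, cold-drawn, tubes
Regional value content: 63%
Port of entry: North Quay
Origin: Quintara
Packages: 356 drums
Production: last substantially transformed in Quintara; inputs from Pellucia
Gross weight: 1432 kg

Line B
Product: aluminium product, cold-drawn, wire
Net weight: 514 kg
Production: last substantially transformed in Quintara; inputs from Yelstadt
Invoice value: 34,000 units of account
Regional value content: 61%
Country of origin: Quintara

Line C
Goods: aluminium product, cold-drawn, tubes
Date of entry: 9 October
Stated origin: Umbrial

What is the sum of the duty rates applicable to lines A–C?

Line A: zinc → 16.2; tubes → 16.2.2; cold-drawn → 16.2.2.2. Scheduled 12%. Quintara agreement on 16.3.2.3: 16.2.2.2 not covered; Quintara agreement on 16.1: 16.2.2.2 not covered; anti-dumping (Quintara, 16.2): +11%; total 12% + 11% = 23%. → 23%.
Line B: aluminium → 16.1; wire → 16.1.1; cold-drawn → 16.1.1.2. Scheduled 7%. quota on 16.1.1.2 open → in-quota 4%; Quintara agreement on 16.3.2.3: 16.1.1.2 not covered; Quintara agreement on 16.1: not wholly obtained. → 4%.
Line C: aluminium → 16.1; tubes → 16.1.3; cold-drawn → 16.1.3.2. Scheduled 9%. No special measure applies. → 9%.
Sum: 23% + 4% + 9% = 36%.

36%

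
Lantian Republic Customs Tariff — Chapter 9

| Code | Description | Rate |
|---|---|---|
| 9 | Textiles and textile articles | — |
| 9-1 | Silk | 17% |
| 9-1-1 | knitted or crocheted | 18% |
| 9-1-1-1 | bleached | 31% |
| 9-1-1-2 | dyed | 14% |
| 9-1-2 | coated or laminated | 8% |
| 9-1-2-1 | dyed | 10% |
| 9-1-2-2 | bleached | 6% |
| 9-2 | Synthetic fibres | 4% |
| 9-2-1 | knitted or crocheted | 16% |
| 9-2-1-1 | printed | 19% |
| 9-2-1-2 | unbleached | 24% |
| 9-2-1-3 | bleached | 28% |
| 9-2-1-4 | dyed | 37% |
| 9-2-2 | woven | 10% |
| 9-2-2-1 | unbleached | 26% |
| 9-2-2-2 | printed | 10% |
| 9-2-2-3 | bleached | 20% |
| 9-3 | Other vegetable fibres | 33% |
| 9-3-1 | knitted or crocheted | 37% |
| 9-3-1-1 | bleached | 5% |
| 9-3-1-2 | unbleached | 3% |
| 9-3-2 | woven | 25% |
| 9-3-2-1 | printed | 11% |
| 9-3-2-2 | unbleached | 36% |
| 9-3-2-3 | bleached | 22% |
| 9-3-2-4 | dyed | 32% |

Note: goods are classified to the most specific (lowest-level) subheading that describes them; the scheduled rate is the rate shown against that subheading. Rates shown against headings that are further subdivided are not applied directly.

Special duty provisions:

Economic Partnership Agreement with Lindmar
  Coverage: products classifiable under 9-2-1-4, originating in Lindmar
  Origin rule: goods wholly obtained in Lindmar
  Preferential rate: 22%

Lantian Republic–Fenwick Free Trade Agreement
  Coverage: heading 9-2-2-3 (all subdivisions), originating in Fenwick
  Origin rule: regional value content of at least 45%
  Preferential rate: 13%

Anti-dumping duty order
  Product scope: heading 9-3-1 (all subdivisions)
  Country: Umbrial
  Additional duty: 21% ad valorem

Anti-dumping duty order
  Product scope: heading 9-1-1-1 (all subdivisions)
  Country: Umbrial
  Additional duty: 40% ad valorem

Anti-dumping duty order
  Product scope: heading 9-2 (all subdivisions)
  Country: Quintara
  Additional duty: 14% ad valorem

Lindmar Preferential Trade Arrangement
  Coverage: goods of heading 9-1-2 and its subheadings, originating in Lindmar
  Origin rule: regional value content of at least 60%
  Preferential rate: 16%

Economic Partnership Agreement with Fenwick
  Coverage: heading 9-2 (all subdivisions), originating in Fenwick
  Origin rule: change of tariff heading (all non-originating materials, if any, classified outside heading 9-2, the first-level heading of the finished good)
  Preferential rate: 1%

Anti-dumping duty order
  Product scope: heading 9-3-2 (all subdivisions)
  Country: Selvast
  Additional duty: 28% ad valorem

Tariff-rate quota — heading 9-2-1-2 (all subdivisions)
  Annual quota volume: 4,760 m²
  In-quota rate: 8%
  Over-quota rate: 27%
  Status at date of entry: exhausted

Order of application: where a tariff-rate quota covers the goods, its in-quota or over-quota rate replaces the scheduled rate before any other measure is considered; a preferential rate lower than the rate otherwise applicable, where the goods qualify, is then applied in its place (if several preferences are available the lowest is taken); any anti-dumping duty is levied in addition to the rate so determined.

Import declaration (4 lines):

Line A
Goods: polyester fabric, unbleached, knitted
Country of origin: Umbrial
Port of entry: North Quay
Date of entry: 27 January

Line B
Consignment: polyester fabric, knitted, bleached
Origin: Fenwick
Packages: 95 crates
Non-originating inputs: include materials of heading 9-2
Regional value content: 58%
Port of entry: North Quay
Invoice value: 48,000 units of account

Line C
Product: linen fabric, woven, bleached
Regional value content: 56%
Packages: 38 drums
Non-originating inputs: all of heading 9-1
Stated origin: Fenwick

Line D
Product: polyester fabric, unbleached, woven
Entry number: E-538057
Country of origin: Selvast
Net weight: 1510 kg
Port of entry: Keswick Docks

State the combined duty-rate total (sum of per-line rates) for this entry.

Line A: polyester → 9-2; knitted → 9-2-1; unbleached → 9-2-1-2. Scheduled 24%. quota on 9-2-1-2 exhausted → over-quota 27%. → 27%.
Line B: polyester → 9-2; knitted → 9-2-1; bleached → 9-2-1-3. Scheduled 28%. Fenwick agreement on 9-2-2-3: 9-2-1-3 not covered; Fenwick agreement on 9-2: CTH not met. → 28%.
Line C: linen → 9-3; woven → 9-3-2; bleached → 9-3-2-3. Scheduled 22%. Fenwick agreement on 9-2-2-3: 9-3-2-3 not covered; Fenwick agreement on 9-2: 9-3-2-3 not covered. → 22%.
Line D: polyester → 9-2; woven → 9-2-2; unbleached → 9-2-2-1. Scheduled 26%. No special measure applies. → 26%.
Sum: 27% + 28% + 22% + 26% = 103%.

103%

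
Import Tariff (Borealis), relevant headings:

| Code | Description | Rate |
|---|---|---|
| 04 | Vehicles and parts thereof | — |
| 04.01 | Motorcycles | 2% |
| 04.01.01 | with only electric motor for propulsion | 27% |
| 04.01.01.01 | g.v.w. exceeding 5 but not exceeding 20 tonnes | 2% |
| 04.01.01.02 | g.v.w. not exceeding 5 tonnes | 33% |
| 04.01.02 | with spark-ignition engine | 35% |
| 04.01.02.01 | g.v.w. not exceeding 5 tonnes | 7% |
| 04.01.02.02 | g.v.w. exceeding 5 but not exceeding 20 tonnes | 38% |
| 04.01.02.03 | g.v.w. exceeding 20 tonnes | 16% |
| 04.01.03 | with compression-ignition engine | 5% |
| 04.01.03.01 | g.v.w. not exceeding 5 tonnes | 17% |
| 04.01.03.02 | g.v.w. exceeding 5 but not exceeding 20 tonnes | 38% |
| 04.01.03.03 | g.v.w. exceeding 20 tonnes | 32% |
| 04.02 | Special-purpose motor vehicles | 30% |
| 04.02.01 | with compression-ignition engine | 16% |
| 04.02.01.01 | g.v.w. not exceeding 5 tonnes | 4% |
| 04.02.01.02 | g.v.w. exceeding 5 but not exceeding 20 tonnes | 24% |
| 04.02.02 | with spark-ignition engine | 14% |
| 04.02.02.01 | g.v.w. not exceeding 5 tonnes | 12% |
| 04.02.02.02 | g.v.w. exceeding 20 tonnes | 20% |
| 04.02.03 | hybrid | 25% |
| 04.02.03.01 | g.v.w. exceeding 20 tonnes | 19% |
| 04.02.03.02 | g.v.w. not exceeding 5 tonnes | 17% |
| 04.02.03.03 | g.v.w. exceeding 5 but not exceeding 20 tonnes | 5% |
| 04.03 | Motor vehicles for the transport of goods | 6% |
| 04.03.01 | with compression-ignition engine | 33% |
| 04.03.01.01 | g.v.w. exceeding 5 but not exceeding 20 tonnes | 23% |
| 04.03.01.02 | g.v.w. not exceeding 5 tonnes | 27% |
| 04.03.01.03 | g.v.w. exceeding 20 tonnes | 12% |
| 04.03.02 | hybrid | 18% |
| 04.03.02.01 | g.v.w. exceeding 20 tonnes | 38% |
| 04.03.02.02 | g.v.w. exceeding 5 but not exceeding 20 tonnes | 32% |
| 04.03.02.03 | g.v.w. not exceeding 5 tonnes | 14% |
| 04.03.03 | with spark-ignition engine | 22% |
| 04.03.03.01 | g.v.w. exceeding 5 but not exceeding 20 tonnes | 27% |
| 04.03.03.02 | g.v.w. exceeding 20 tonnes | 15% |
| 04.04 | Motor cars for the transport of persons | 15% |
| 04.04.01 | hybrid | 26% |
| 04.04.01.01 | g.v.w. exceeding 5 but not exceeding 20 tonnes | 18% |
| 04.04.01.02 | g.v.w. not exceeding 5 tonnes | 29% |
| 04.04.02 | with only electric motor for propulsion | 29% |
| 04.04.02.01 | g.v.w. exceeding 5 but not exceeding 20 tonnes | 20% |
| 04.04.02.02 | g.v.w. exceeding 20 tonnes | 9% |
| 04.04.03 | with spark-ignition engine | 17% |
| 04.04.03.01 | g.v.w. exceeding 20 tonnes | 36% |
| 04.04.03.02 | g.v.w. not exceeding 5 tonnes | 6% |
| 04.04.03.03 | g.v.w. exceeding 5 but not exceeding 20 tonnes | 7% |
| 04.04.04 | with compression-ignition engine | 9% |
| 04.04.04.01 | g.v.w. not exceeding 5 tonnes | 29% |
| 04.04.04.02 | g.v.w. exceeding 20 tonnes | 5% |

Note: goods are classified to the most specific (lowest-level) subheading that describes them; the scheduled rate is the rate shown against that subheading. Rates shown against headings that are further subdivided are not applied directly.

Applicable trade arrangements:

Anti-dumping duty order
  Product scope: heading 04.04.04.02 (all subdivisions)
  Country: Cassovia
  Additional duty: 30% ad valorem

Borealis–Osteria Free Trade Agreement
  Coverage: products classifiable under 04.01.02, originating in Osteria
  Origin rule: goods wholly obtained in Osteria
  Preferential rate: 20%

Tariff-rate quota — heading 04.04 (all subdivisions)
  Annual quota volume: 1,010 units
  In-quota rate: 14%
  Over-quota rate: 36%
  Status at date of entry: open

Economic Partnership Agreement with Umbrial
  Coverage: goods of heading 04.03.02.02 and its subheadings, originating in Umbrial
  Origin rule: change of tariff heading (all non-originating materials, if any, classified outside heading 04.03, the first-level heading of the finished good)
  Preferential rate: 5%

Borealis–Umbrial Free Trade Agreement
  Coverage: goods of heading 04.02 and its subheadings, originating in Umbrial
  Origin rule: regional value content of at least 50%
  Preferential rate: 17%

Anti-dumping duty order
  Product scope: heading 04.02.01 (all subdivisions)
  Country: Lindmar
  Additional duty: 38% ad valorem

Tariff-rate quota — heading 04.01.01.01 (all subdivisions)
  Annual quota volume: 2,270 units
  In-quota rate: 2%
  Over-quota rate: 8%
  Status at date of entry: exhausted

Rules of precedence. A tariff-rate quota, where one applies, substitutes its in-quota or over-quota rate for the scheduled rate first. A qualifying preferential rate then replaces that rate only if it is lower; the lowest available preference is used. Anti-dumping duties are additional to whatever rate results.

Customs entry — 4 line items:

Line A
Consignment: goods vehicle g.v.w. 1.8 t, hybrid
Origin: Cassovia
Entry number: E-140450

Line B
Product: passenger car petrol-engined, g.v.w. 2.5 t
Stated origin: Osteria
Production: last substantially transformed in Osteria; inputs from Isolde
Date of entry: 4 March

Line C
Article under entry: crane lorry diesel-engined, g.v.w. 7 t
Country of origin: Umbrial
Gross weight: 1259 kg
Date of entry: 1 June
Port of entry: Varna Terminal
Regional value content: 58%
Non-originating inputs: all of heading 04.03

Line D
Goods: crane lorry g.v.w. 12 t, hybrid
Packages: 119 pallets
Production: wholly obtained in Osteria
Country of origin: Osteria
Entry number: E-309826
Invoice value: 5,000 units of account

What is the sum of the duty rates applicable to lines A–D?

Line A: goods vehicle → 04.03; hybrid → 04.03.02; g.v.w. 1.8 t → 04.03.02.03. Scheduled 14%. No special measure applies. → 14%.
Line B: passenger car → 04.04; petrol-engined → 04.04.03; g.v.w. 2.5 t → 04.04.03.02. Scheduled 6%. quota on 04.04 open → in-quota 14%; Osteria agreement on 04.01.02: 04.04.03.02 not covered. → 14%.
Line C: crane lorry → 04.02; diesel-engined → 04.02.01; g.v.w. 7 t → 04.02.01.02. Scheduled 24%. Umbrial agreement on 04.03.02.02: 04.02.01.02 not covered; Umbrial agreement on 04.02: RVC ≥ 50% → 17% available; preferential 17%. → 17%.
Line D: crane lorry → 04.02; hybrid → 04.02.03; g.v.w. 12 t → 04.02.03.03. Scheduled 5%. Osteria agreement on 04.01.02: 04.02.03.03 not covered. → 5%.
Sum: 14% + 14% + 17% + 5% = 50%.

50%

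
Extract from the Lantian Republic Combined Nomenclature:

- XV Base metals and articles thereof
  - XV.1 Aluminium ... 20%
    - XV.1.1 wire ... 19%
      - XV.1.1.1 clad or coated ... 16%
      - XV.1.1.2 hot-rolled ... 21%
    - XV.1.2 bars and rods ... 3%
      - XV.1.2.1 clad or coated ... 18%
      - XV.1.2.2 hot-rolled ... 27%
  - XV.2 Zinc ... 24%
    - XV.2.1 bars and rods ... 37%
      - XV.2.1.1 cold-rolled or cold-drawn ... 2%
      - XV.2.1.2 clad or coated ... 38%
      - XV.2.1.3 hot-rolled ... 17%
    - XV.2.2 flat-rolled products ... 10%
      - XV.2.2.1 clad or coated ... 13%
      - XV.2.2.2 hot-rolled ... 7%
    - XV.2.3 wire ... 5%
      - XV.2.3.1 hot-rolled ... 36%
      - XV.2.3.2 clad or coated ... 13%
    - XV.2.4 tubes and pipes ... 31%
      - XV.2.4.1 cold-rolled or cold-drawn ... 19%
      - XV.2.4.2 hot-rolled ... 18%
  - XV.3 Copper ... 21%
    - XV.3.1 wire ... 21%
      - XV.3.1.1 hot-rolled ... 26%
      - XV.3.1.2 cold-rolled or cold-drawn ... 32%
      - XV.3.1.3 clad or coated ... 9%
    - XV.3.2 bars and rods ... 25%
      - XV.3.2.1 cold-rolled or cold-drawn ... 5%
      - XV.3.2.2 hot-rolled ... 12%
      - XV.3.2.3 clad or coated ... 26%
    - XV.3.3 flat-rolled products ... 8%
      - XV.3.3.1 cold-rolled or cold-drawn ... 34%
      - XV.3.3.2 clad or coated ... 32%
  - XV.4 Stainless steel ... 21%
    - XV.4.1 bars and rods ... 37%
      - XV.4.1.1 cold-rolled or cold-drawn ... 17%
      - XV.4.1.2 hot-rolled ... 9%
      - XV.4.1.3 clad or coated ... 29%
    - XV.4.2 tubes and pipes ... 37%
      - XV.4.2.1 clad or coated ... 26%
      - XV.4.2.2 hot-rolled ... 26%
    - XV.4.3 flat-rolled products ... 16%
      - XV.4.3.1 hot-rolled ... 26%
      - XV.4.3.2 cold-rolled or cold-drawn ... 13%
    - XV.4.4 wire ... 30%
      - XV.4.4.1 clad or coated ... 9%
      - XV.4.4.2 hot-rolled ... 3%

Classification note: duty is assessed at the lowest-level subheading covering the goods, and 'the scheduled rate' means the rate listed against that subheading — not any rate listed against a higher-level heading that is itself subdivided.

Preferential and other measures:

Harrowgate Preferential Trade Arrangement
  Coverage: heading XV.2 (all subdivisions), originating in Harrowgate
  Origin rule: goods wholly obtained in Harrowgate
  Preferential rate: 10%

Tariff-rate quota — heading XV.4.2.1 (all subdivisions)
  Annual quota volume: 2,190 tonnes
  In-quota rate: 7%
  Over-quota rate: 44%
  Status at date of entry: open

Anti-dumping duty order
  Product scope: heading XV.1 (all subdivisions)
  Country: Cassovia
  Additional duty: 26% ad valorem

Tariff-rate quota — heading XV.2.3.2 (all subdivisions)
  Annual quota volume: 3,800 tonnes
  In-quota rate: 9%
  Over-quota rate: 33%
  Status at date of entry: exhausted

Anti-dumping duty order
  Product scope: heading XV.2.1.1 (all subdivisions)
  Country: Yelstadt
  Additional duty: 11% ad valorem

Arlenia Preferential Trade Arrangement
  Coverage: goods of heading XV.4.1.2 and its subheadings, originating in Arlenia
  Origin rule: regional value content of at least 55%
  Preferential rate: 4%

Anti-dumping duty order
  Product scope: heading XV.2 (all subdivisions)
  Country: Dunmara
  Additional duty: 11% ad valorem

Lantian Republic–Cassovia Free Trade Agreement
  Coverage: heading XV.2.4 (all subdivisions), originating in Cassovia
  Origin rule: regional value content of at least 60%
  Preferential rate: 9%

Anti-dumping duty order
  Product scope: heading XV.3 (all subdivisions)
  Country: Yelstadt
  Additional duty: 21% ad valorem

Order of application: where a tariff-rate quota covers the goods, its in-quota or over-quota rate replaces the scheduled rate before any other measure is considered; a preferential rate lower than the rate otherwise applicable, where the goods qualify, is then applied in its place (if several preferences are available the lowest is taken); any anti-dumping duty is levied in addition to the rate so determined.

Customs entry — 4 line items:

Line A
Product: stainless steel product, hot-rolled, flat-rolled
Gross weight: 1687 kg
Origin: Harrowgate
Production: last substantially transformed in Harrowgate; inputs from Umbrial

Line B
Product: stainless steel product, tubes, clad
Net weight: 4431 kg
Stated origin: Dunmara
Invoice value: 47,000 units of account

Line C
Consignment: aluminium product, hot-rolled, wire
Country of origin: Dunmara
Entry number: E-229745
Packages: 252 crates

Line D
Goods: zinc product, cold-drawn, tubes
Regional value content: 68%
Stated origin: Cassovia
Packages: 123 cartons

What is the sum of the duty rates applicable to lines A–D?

63%

Line A: stainless steel → XV.4; flat-rolled → XV.4.3; hot-rolled → XV.4.3.1. Scheduled 26%. Harrowgate agreement on XV.2: XV.4.3.1 not covered. → 26%.
Line B: stainless steel → XV.4; tubes → XV.4.2; clad → XV.4.2.1. Scheduled 26%. quota on XV.4.2.1 open → in-quota 7%. → 7%.
Line C: aluminium → XV.1; wire → XV.1.1; hot-rolled → XV.1.1.2. Scheduled 21%. No special measure applies. → 21%.
Line D: zinc → XV.2; tubes → XV.2.4; cold-drawn → XV.2.4.1. Scheduled 19%. Cassovia agreement on XV.2.4: RVC ≥ 60% → 9% available; preferential 9%. → 9%.
Sum: 26% + 7% + 21% + 9% = 63%.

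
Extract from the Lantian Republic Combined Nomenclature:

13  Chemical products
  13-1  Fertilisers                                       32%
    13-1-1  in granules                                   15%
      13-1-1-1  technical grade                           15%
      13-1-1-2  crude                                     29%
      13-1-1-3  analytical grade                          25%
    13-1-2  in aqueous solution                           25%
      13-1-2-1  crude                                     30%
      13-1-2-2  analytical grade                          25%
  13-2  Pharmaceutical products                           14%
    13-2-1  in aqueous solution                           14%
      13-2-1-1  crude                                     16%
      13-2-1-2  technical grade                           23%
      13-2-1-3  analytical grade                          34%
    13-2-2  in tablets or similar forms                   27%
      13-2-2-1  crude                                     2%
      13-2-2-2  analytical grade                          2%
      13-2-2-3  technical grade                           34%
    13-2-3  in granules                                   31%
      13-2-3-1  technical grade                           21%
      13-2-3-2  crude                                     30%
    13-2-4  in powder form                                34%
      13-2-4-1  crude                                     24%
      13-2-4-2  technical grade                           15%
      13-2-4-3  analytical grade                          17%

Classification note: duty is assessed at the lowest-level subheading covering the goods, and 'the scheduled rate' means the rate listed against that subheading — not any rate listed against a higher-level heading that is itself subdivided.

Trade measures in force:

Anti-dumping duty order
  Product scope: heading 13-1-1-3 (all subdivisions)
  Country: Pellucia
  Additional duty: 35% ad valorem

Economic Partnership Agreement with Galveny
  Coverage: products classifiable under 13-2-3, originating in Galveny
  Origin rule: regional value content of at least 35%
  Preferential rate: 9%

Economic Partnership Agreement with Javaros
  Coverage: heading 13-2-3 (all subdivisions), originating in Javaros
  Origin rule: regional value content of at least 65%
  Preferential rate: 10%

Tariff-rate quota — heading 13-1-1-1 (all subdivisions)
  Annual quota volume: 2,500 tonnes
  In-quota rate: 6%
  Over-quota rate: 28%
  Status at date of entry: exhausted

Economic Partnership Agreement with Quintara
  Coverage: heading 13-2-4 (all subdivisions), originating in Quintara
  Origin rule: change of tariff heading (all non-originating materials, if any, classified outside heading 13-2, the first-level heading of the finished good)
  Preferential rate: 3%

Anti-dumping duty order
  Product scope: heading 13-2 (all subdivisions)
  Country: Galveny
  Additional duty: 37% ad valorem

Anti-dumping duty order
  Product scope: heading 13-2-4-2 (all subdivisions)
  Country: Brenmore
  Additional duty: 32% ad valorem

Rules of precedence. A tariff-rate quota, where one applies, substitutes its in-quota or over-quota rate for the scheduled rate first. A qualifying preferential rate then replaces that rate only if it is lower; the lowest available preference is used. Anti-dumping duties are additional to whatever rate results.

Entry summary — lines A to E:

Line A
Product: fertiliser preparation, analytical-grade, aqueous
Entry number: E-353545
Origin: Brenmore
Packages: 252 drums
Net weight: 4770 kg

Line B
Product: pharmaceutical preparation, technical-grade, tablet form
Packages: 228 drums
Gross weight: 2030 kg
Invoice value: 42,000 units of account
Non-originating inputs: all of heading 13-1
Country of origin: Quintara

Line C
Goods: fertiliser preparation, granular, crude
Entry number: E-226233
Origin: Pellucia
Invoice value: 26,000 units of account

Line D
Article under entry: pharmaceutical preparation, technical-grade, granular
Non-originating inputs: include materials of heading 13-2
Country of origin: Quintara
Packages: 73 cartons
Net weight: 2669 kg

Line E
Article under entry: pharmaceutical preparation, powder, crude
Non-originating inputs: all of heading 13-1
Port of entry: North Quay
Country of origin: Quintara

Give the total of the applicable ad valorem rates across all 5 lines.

112%

Line A: fertiliser → 13-1; aqueous → 13-1-2; analytical-grade → 13-1-2-2. Scheduled 25%. No special measure applies. → 25%.
Line B: pharmaceutical → 13-2; tablet form → 13-2-2; technical-grade → 13-2-2-3. Scheduled 34%. Quintara agreement on 13-2-4: 13-2-2-3 not covered. → 34%.
Line C: fertiliser → 13-1; granular → 13-1-1; crude → 13-1-1-2. Scheduled 29%. No special measure applies. → 29%.
Line D: pharmaceutical → 13-2; granular → 13-2-3; technical-grade → 13-2-3-1. Scheduled 21%. Quintara agreement on 13-2-4: 13-2-3-1 not covered. → 21%.
Line E: pharmaceutical → 13-2; powder → 13-2-4; crude → 13-2-4-1. Scheduled 24%. Quintara agreement on 13-2-4: CTH met → 3% available; preferential 3%. → 3%.
Sum: 25% + 34% + 29% + 21% + 3% = 112%.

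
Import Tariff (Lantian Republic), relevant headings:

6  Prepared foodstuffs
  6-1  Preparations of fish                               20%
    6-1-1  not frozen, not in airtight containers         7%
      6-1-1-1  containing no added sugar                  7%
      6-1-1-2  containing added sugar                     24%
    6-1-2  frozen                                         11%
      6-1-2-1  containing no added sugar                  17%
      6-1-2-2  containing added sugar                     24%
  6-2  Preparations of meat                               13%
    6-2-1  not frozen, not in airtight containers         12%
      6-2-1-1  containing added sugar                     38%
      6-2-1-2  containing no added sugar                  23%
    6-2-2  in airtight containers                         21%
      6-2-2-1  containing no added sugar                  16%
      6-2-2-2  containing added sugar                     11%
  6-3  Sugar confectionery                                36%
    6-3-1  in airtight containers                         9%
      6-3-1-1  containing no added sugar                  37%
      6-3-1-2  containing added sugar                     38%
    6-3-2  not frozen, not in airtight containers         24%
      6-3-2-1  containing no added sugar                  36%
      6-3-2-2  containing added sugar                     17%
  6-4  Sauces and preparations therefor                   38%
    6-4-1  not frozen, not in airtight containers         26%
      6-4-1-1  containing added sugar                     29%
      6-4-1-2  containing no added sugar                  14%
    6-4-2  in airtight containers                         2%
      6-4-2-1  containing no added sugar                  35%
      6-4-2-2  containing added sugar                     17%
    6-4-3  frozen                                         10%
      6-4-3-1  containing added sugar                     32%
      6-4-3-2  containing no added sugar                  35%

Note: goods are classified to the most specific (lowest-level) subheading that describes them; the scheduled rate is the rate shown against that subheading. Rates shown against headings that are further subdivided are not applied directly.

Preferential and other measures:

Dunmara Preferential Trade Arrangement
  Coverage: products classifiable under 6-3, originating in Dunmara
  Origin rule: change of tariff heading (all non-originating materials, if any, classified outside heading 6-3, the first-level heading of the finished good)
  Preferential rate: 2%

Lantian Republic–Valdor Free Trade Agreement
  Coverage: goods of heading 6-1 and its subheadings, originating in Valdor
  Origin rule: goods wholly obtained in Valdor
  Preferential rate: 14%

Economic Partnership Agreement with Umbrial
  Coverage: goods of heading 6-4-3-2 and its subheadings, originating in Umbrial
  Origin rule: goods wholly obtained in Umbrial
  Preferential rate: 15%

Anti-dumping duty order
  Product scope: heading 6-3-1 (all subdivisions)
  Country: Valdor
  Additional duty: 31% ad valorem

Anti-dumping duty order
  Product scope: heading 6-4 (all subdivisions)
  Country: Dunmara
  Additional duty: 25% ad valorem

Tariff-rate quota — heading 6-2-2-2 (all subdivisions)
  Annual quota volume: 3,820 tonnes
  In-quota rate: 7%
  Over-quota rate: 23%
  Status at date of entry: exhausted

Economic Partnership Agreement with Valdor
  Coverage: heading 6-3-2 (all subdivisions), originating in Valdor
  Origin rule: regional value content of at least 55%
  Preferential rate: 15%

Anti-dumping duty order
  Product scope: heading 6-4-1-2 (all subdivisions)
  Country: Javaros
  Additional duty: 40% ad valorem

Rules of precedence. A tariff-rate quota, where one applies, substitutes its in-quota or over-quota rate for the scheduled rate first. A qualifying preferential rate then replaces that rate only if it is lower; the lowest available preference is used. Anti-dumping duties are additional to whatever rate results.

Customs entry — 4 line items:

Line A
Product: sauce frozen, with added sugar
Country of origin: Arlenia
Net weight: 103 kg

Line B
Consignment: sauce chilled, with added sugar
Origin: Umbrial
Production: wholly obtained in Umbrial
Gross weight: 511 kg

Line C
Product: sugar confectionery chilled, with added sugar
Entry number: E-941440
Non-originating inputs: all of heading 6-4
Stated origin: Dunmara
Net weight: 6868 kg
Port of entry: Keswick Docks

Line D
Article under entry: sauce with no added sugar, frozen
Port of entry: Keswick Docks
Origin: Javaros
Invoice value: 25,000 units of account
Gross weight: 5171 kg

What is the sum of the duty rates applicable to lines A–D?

Line A: sauce → 6-4; frozen → 6-4-3; with added sugar → 6-4-3-1. Scheduled 32%. No special measure applies. → 32%.
Line B: sauce → 6-4; chilled → 6-4-1; with added sugar → 6-4-1-1. Scheduled 29%. Umbrial agreement on 6-4-3-2: 6-4-1-1 not covered. → 29%.
Line C: sugar confectionery → 6-3; chilled → 6-3-2; with added sugar → 6-3-2-2. Scheduled 17%. Dunmara agreement on 6-3: CTH met → 2% available; preferential 2%. → 2%.
Line D: sauce → 6-4; frozen → 6-4-3; with no added sugar → 6-4-3-2. Scheduled 35%. No special measure applies. → 35%.
Sum: 32% + 29% + 2% + 35% = 98%.

98%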